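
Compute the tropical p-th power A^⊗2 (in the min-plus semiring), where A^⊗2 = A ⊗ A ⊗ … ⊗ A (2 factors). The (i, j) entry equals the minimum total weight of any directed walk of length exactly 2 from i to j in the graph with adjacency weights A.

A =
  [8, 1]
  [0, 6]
A^⊗2 =
  [1, 7]
  [6, 1]

Each entry (A^⊗2)_ij equals the minimum over all length-2 walks i = v_0 → v_1 → … → v_2 = j of Σ_t A[v_t][v_{t+1}]. For example, for (i, j) = (0, 1) we minimise over 2 possible intermediate vertex sequences; the minimum is 7, attained along the walk 0 → 1 → 1.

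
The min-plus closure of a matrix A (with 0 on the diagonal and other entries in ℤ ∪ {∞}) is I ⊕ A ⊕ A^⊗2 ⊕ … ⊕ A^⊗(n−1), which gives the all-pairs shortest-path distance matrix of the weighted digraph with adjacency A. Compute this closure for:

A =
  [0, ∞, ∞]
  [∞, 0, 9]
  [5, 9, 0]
Closure =
  [0, ∞, ∞]
  [14, 0, 9]
  [5, 9, 0]

This is the Floyd-Warshall all-pairs shortest-path computation. For each intermediate vertex k = 0, 1, …, 2, update dist[i][j] ← min(dist[i][j], dist[i][k] + dist[k][j]). The final matrix gives, for each (i, j), the minimum total weight of any directed path from i to j (possibly empty when i = j).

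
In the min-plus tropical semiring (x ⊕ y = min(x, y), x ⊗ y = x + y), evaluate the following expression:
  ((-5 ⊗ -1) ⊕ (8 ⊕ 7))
((-5 ⊗ -1) ⊕ (8 ⊕ 7)) = -6

Expand innermost to outermost. Recall ⊕ takes the minimum of its arguments and ⊗ takes their sum. Working out the expression ((-5 ⊗ -1) ⊕ (8 ⊕ 7)) gives -6.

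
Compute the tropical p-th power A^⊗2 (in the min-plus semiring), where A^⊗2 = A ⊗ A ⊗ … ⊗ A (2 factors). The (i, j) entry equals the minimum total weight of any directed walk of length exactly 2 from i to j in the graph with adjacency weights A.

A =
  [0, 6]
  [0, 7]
A^⊗2 =
  [0, 6]
  [0, 6]

Each entry (A^⊗2)_ij equals the minimum over all length-2 walks i = v_0 → v_1 → … → v_2 = j of Σ_t A[v_t][v_{t+1}]. For example, for (i, j) = (0, 1) we minimise over 2 possible intermediate vertex sequences; the minimum is 6, attained along the walk 0 → 0 → 1.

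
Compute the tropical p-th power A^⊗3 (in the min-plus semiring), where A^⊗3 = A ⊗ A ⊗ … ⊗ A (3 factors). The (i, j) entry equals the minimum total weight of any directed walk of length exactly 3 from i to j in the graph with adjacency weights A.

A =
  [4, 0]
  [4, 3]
A^⊗3 =
  [7, 4]
  [8, 7]

Each entry (A^⊗3)_ij equals the minimum over all length-3 walks i = v_0 → v_1 → … → v_3 = j of Σ_t A[v_t][v_{t+1}]. For example, for (i, j) = (0, 1) we minimise over 4 possible intermediate vertex sequences; the minimum is 4, attained along the walk 0 → 1 → 0 → 1.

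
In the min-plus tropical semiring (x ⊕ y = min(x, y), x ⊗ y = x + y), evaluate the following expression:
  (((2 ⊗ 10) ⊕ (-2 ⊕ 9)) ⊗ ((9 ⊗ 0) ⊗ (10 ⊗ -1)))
(((2 ⊗ 10) ⊕ (-2 ⊕ 9)) ⊗ ((9 ⊗ 0) ⊗ (10 ⊗ -1))) = 16

Expand innermost to outermost. Recall ⊕ takes the minimum of its arguments and ⊗ takes their sum. Working out the expression (((2 ⊗ 10) ⊕ (-2 ⊕ 9)) ⊗ ((9 ⊗ 0) ⊗ (10 ⊗ -1))) gives 16.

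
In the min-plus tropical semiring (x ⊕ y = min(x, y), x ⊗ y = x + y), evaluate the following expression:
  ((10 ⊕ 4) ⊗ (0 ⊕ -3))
((10 ⊕ 4) ⊗ (0 ⊕ -3)) = 1

Expand innermost to outermost. Recall ⊕ takes the minimum of its arguments and ⊗ takes their sum. Working out the expression ((10 ⊕ 4) ⊗ (0 ⊕ -3)) gives 1.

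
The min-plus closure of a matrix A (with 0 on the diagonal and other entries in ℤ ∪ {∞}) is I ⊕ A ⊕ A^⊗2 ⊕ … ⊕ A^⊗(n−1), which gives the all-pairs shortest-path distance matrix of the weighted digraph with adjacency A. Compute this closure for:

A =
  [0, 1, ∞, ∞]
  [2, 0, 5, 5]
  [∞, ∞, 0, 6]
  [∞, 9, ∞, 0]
Closure =
  [0, 1, 6, 6]
  [2, 0, 5, 5]
  [17, 15, 0, 6]
  [11, 9, 14, 0]

This is the Floyd-Warshall all-pairs shortest-path computation. For each intermediate vertex k = 0, 1, …, 3, update dist[i][j] ← min(dist[i][j], dist[i][k] + dist[k][j]). The final matrix gives, for each (i, j), the minimum total weight of any directed path from i to j (possibly empty when i = j).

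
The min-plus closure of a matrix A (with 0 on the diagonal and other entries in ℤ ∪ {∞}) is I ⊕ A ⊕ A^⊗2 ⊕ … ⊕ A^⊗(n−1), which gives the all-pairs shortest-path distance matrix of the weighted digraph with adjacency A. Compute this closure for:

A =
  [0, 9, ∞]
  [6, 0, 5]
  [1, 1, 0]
Closure =
  [0, 9, 14]
  [6, 0, 5]
  [1, 1, 0]

This is the Floyd-Warshall all-pairs shortest-path computation. For each intermediate vertex k = 0, 1, …, 2, update dist[i][j] ← min(dist[i][j], dist[i][k] + dist[k][j]). The final matrix gives, for each (i, j), the minimum total weight of any directed path from i to j (possibly empty when i = j).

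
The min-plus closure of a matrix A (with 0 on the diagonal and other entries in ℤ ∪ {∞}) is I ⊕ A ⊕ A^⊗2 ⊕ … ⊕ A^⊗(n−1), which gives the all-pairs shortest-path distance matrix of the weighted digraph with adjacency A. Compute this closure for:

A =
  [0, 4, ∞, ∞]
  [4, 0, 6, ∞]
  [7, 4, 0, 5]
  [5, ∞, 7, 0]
Closure =
  [0, 4, 10, 15]
  [4, 0, 6, 11]
  [7, 4, 0, 5]
  [5, 9, 7, 0]

This is the Floyd-Warshall all-pairs shortest-path computation. For each intermediate vertex k = 0, 1, …, 3, update dist[i][j] ← min(dist[i][j], dist[i][k] + dist[k][j]). The final matrix gives, for each (i, j), the minimum total weight of any directed path from i to j (possibly empty when i = j).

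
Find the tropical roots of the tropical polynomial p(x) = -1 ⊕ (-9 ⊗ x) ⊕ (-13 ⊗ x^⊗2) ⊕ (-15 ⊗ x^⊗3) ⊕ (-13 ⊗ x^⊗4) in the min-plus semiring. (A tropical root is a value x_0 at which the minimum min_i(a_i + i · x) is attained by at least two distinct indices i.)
Roots: {-2, 2, 4, 8}

Each tropical root is a break point of the lower envelope of the lines y = a_i + i · x (there are 5 lines, with slopes 0, 1, ..., 4). Only the lines that attain the minimum somewhere contribute to roots; other lines are dominated. Here the surviving (envelope) indices are i = 4, i = 3, i = 2, i = 1, i = 0.
Intersections between consecutive envelope lines give the roots: for adjacent envelope indices i < j the intersection is x = (a_i − a_j) / (j − i). Reading off the sorted break points: {-2, 2, 4, 8}.
Verification: at each break x_0, at least two indices attain the minimum of min_i(a_i + i · x_0).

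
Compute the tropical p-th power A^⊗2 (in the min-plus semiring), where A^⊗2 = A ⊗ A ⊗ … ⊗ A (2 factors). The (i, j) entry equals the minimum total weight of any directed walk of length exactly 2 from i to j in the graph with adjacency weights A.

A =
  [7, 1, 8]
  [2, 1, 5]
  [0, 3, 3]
A^⊗2 =
  [3, 2, 6]
  [3, 2, 6]
  [3, 1, 6]

Each entry (A^⊗2)_ij equals the minimum over all length-2 walks i = v_0 → v_1 → … → v_2 = j of Σ_t A[v_t][v_{t+1}]. For example, for (i, j) = (0, 2) we minimise over 3 possible intermediate vertex sequences; the minimum is 6, attained along the walk 0 → 1 → 2.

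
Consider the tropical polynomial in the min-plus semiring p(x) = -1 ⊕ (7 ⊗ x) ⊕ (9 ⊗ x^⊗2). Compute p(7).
p(7) = -1

A tropical monomial a ⊗ x^⊗i evaluates to a + i · x. Evaluating each term at x = 7:
  Term 0 contributes -1 + 0 · 7 = -1
  Term 1 contributes 7 + 1 · 7 = 14
  Term 2 contributes 9 + 2 · 7 = 23
p(7) = ⊕ of these = min[-1, 14, 23] = -1.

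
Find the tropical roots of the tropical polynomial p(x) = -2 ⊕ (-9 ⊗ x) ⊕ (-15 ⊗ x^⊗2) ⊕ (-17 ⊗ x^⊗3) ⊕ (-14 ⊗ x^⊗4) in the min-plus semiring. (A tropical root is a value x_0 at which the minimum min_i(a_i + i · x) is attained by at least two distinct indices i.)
Roots: {-3, 2, 6, 7}

Each tropical root is a break point of the lower envelope of the lines y = a_i + i · x (there are 5 lines, with slopes 0, 1, ..., 4). Only the lines that attain the minimum somewhere contribute to roots; other lines are dominated. Here the surviving (envelope) indices are i = 4, i = 3, i = 2, i = 1, i = 0.
Intersections between consecutive envelope lines give the roots: for adjacent envelope indices i < j the intersection is x = (a_i − a_j) / (j − i). Reading off the sorted break points: {-3, 2, 6, 7}.
Verification: at each break x_0, at least two indices attain the minimum of min_i(a_i + i · x_0).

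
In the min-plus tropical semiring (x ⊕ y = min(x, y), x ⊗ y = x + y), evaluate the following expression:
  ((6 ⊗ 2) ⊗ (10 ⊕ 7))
((6 ⊗ 2) ⊗ (10 ⊕ 7)) = 15

Expand innermost to outermost. Recall ⊕ takes the minimum of its arguments and ⊗ takes their sum. Working out the expression ((6 ⊗ 2) ⊗ (10 ⊕ 7)) gives 15.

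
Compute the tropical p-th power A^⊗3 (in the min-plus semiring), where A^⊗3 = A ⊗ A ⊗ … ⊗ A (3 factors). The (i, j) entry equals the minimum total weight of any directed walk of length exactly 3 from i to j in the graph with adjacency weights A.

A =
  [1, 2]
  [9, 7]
A^⊗3 =
  [3, 4]
  [11, 12]

Each entry (A^⊗3)_ij equals the minimum over all length-3 walks i = v_0 → v_1 → … → v_3 = j of Σ_t A[v_t][v_{t+1}]. For example, for (i, j) = (0, 1) we minimise over 4 possible intermediate vertex sequences; the minimum is 4, attained along the walk 0 → 0 → 0 → 1.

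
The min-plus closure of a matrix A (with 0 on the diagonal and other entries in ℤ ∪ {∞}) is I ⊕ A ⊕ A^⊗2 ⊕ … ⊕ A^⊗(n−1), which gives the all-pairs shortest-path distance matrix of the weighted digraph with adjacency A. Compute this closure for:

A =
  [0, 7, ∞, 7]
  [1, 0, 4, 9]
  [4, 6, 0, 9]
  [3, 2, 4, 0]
Closure =
  [0, 7, 11, 7]
  [1, 0, 4, 8]
  [4, 6, 0, 9]
  [3, 2, 4, 0]

This is the Floyd-Warshall all-pairs shortest-path computation. For each intermediate vertex k = 0, 1, …, 3, update dist[i][j] ← min(dist[i][j], dist[i][k] + dist[k][j]). The final matrix gives, for each (i, j), the minimum total weight of any directed path from i to j (possibly empty when i = j).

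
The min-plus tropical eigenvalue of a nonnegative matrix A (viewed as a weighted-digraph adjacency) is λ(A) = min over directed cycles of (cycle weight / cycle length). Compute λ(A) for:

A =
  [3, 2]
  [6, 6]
λ(A) = 3

Enumerate directed cycles and compute their means (weight / length). Sample:
  cycle 0 → 0: weight = 3, length = 1, mean = 3/1 ≈ 3.000
  cycle 1 → 1: weight = 6, length = 1, mean = 6/1 ≈ 6.000
  cycle 0 → 1 → 0: weight = 8, length = 2, mean = 8/2 ≈ 4.000
  cycle 1 → 0 → 1: weight = 8, length = 2, mean = 8/2 ≈ 4.000
Minimum mean = 3.000, attained e.g. along the cycle 0 → 0 with weight 3 and length 1. So λ(A) = 3/1 = 3.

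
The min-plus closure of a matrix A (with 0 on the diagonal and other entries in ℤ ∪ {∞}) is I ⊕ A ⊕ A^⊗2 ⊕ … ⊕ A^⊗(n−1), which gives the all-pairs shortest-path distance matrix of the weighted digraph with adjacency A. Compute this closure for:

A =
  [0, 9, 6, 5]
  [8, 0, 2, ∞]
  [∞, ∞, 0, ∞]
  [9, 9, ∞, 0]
Closure =
  [0, 9, 6, 5]
  [8, 0, 2, 13]
  [∞, ∞, 0, ∞]
  [9, 9, 11, 0]

This is the Floyd-Warshall all-pairs shortest-path computation. For each intermediate vertex k = 0, 1, …, 3, update dist[i][j] ← min(dist[i][j], dist[i][k] + dist[k][j]). The final matrix gives, for each (i, j), the minimum total weight of any directed path from i to j (possibly empty when i = j).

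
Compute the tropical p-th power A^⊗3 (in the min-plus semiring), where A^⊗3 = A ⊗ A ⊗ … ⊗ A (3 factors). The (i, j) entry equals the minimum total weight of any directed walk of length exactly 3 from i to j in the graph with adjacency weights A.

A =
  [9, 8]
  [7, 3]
A^⊗3 =
  [18, 14]
  [13, 9]

Each entry (A^⊗3)_ij equals the minimum over all length-3 walks i = v_0 → v_1 → … → v_3 = j of Σ_t A[v_t][v_{t+1}]. For example, for (i, j) = (0, 1) we minimise over 4 possible intermediate vertex sequences; the minimum is 14, attained along the walk 0 → 1 → 1 → 1.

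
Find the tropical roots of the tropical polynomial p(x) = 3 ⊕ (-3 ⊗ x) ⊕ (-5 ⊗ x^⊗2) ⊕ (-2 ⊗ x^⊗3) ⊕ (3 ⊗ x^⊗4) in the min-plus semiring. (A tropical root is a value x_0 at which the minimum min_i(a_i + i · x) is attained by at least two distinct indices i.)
Roots: {-5, -3, 2, 6}

Each tropical root is a break point of the lower envelope of the lines y = a_i + i · x (there are 5 lines, with slopes 0, 1, ..., 4). Only the lines that attain the minimum somewhere contribute to roots; other lines are dominated. Here the surviving (envelope) indices are i = 4, i = 3, i = 2, i = 1, i = 0.
Intersections between consecutive envelope lines give the roots: for adjacent envelope indices i < j the intersection is x = (a_i − a_j) / (j − i). Reading off the sorted break points: {-5, -3, 2, 6}.
Verification: at each break x_0, at least two indices attain the minimum of min_i(a_i + i · x_0).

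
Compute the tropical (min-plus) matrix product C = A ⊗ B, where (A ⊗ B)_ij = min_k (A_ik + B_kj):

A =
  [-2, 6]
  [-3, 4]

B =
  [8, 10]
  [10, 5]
A ⊗ B =
  [6, 8]
  [5, 7]

Apply the min-plus product entry-by-entry:
  C[0][0] = min over k of (A[0][0] + B[0][0] = -2 + 8 = 6, A[0][1] + B[1][0] = 6 + 10 = 16) = 6 (attained at k = 0)
  C[0][1] = min over k of (A[0][0] + B[0][1] = -2 + 10 = 8, A[0][1] + B[1][1] = 6 + 5 = 11) = 8 (attained at k = 0)
  C[1][0] = min over k of (A[1][0] + B[0][0] = -3 + 8 = 5, A[1][1] + B[1][0] = 4 + 10 = 14) = 5 (attained at k = 0)
  C[1][1] = min over k of (A[1][0] + B[0][1] = -3 + 10 = 7, A[1][1] + B[1][1] = 4 + 5 = 9) = 7 (attained at k = 0)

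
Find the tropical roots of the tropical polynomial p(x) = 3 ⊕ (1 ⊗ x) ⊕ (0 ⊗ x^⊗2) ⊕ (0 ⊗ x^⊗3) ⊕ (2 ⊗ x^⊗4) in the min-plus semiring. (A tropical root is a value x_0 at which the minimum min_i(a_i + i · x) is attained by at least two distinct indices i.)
Roots: {-2, 0, 1, 2}

Each tropical root is a break point of the lower envelope of the lines y = a_i + i · x (there are 5 lines, with slopes 0, 1, ..., 4). Only the lines that attain the minimum somewhere contribute to roots; other lines are dominated. Here the surviving (envelope) indices are i = 4, i = 3, i = 2, i = 1, i = 0.
Intersections between consecutive envelope lines give the roots: for adjacent envelope indices i < j the intersection is x = (a_i − a_j) / (j − i). Reading off the sorted break points: {-2, 0, 1, 2}.
Verification: at each break x_0, at least two indices attain the minimum of min_i(a_i + i · x_0).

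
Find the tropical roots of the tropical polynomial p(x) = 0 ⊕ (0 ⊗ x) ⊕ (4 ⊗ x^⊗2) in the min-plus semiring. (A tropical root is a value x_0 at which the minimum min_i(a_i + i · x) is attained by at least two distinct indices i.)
Roots: {-4, 0}

Each tropical root is a break point of the lower envelope of the lines y = a_i + i · x (there are 3 lines, with slopes 0, 1, ..., 2). Only the lines that attain the minimum somewhere contribute to roots; other lines are dominated. Here the surviving (envelope) indices are i = 2, i = 1, i = 0.
Intersections between consecutive envelope lines give the roots: for adjacent envelope indices i < j the intersection is x = (a_i − a_j) / (j − i). Reading off the sorted break points: {-4, 0}.
Verification: at each break x_0, at least two indices attain the minimum of min_i(a_i + i · x_0).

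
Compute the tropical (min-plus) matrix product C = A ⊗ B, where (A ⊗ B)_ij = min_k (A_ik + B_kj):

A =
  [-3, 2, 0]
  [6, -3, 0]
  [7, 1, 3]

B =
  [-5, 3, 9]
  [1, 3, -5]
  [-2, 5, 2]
A ⊗ B =
  [-8, 0, -3]
  [-2, 0, -8]
  [1, 4, -4]

Apply the min-plus product entry-by-entry:
  C[0][0] = min over k of (A[0][0] + B[0][0] = -3 + -5 = -8, A[0][1] + B[1][0] = 2 + 1 = 3, A[0][2] + B[2][0] = 0 + -2 = -2) = -8 (attained at k = 0)
  C[0][1] = min over k of (A[0][0] + B[0][1] = -3 + 3 = 0, A[0][1] + B[1][1] = 2 + 3 = 5, A[0][2] + B[2][1] = 0 + 5 = 5) = 0 (attained at k = 0)
  C[0][2] = min over k of (A[0][0] + B[0][2] = -3 + 9 = 6, A[0][1] + B[1][2] = 2 + -5 = -3, A[0][2] + B[2][2] = 0 + 2 = 2) = -3 (attained at k = 1)
  C[1][0] = min over k of (A[1][0] + B[0][0] = 6 + -5 = 1, A[1][1] + B[1][0] = -3 + 1 = -2, A[1][2] + B[2][0] = 0 + -2 = -2) = -2 (attained at k = 1)
  C[1][1] = min over k of (A[1][0] + B[0][1] = 6 + 3 = 9, A[1][1] + B[1][1] = -3 + 3 = 0, A[1][2] + B[2][1] = 0 + 5 = 5) = 0 (attained at k = 1)
  C[1][2] = min over k of (A[1][0] + B[0][2] = 6 + 9 = 15, A[1][1] + B[1][2] = -3 + -5 = -8, A[1][2] + B[2][2] = 0 + 2 = 2) = -8 (attained at k = 1)
  C[2][0] = min over k of (A[2][0] + B[0][0] = 7 + -5 = 2, A[2][1] + B[1][0] = 1 + 1 = 2, A[2][2] + B[2][0] = 3 + -2 = 1) = 1 (attained at k = 2)
  C[2][1] = min over k of (A[2][0] + B[0][1] = 7 + 3 = 10, A[2][1] + B[1][1] = 1 + 3 = 4, A[2][2] + B[2][1] = 3 + 5 = 8) = 4 (attained at k = 1)
  C[2][2] = min over k of (A[2][0] + B[0][2] = 7 + 9 = 16, A[2][1] + B[1][2] = 1 + -5 = -4, A[2][2] + B[2][2] = 3 + 2 = 5) = -4 (attained at k = 1)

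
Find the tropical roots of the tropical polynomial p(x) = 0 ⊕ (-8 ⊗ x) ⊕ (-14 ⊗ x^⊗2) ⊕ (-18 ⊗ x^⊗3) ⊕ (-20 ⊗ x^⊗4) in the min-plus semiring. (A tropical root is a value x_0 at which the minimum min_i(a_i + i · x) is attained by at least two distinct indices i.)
Roots: {2, 4, 6, 8}

Each tropical root is a break point of the lower envelope of the lines y = a_i + i · x (there are 5 lines, with slopes 0, 1, ..., 4). Only the lines that attain the minimum somewhere contribute to roots; other lines are dominated. Here the surviving (envelope) indices are i = 4, i = 3, i = 2, i = 1, i = 0.
Intersections between consecutive envelope lines give the roots: for adjacent envelope indices i < j the intersection is x = (a_i − a_j) / (j − i). Reading off the sorted break points: {2, 4, 6, 8}.
Verification: at each break x_0, at least two indices attain the minimum of min_i(a_i + i · x_0).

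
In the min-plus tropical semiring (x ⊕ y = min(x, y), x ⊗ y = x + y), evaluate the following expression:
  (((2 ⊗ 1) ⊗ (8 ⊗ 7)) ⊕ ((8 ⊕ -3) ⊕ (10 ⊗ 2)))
(((2 ⊗ 1) ⊗ (8 ⊗ 7)) ⊕ ((8 ⊕ -3) ⊕ (10 ⊗ 2))) = -3

Expand innermost to outermost. Recall ⊕ takes the minimum of its arguments and ⊗ takes their sum. Working out the expression (((2 ⊗ 1) ⊗ (8 ⊗ 7)) ⊕ ((8 ⊕ -3) ⊕ (10 ⊗ 2))) gives -3.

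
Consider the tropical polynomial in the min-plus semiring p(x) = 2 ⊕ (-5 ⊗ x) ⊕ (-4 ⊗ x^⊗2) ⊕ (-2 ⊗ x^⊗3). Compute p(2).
p(2) = -3

A tropical monomial a ⊗ x^⊗i evaluates to a + i · x. Evaluating each term at x = 2:
  Term 0 contributes 2 + 0 · 2 = 2
  Term 1 contributes -5 + 1 · 2 = -3
  Term 2 contributes -4 + 2 · 2 = 0
  Term 3 contributes -2 + 3 · 2 = 4
p(2) = ⊕ of these = min[2, -3, 0, 4] = -3.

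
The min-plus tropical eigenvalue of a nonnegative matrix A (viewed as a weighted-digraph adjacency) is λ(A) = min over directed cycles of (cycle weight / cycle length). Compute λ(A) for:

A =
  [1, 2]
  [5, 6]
λ(A) = 1

Enumerate directed cycles and compute their means (weight / length). Sample:
  cycle 0 → 0: weight = 1, length = 1, mean = 1/1 ≈ 1.000
  cycle 1 → 1: weight = 6, length = 1, mean = 6/1 ≈ 6.000
  cycle 0 → 1 → 0: weight = 7, length = 2, mean = 7/2 ≈ 3.500
  cycle 1 → 0 → 1: weight = 7, length = 2, mean = 7/2 ≈ 3.500
Minimum mean = 1.000, attained e.g. along the cycle 0 → 0 with weight 1 and length 1. So λ(A) = 1/1 = 1.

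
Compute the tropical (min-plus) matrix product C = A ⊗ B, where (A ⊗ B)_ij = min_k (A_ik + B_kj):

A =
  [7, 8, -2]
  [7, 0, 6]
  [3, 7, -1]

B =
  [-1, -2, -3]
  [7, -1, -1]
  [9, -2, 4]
A ⊗ B =
  [6, -4, 2]
  [6, -1, -1]
  [2, -3, 0]

Apply the min-plus product entry-by-entry:
  C[0][0] = min over k of (A[0][0] + B[0][0] = 7 + -1 = 6, A[0][1] + B[1][0] = 8 + 7 = 15, A[0][2] + B[2][0] = -2 + 9 = 7) = 6 (attained at k = 0)
  C[0][1] = min over k of (A[0][0] + B[0][1] = 7 + -2 = 5, A[0][1] + B[1][1] = 8 + -1 = 7, A[0][2] + B[2][1] = -2 + -2 = -4) = -4 (attained at k = 2)
  C[0][2] = min over k of (A[0][0] + B[0][2] = 7 + -3 = 4, A[0][1] + B[1][2] = 8 + -1 = 7, A[0][2] + B[2][2] = -2 + 4 = 2) = 2 (attained at k = 2)
  C[1][0] = min over k of (A[1][0] + B[0][0] = 7 + -1 = 6, A[1][1] + B[1][0] = 0 + 7 = 7, A[1][2] + B[2][0] = 6 + 9 = 15) = 6 (attained at k = 0)
  C[1][1] = min over k of (A[1][0] + B[0][1] = 7 + -2 = 5, A[1][1] + B[1][1] = 0 + -1 = -1, A[1][2] + B[2][1] = 6 + -2 = 4) = -1 (attained at k = 1)
  C[1][2] = min over k of (A[1][0] + B[0][2] = 7 + -3 = 4, A[1][1] + B[1][2] = 0 + -1 = -1, A[1][2] + B[2][2] = 6 + 4 = 10) = -1 (attained at k = 1)
  C[2][0] = min over k of (A[2][0] + B[0][0] = 3 + -1 = 2, A[2][1] + B[1][0] = 7 + 7 = 14, A[2][2] + B[2][0] = -1 + 9 = 8) = 2 (attained at k = 0)
  C[2][1] = min over k of (A[2][0] + B[0][1] = 3 + -2 = 1, A[2][1] + B[1][1] = 7 + -1 = 6, A[2][2] + B[2][1] = -1 + -2 = -3) = -3 (attained at k = 2)
  C[2][2] = min over k of (A[2][0] + B[0][2] = 3 + -3 = 0, A[2][1] + B[1][2] = 7 + -1 = 6, A[2][2] + B[2][2] = -1 + 4 = 3) = 0 (attained at k = 0)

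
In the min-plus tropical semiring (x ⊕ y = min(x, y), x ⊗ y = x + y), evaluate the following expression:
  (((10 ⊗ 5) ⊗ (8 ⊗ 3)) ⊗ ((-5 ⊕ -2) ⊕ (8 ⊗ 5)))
(((10 ⊗ 5) ⊗ (8 ⊗ 3)) ⊗ ((-5 ⊕ -2) ⊕ (8 ⊗ 5))) = 21

Expand innermost to outermost. Recall ⊕ takes the minimum of its arguments and ⊗ takes their sum. Working out the expression (((10 ⊗ 5) ⊗ (8 ⊗ 3)) ⊗ ((-5 ⊕ -2) ⊕ (8 ⊗ 5))) gives 21.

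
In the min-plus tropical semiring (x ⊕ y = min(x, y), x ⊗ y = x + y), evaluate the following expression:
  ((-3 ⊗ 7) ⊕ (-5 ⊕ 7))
((-3 ⊗ 7) ⊕ (-5 ⊕ 7)) = -5

Expand innermost to outermost. Recall ⊕ takes the minimum of its arguments and ⊗ takes their sum. Working out the expression ((-3 ⊗ 7) ⊕ (-5 ⊕ 7)) gives -5.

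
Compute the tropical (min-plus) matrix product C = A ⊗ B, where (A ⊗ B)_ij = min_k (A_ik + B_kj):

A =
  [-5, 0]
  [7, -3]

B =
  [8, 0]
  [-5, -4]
A ⊗ B =
  [-5, -5]
  [-8, -7]

Apply the min-plus product entry-by-entry:
  C[0][0] = min over k of (A[0][0] + B[0][0] = -5 + 8 = 3, A[0][1] + B[1][0] = 0 + -5 = -5) = -5 (attained at k = 1)
  C[0][1] = min over k of (A[0][0] + B[0][1] = -5 + 0 = -5, A[0][1] + B[1][1] = 0 + -4 = -4) = -5 (attained at k = 0)
  C[1][0] = min over k of (A[1][0] + B[0][0] = 7 + 8 = 15, A[1][1] + B[1][0] = -3 + -5 = -8) = -8 (attained at k = 1)
  C[1][1] = min over k of (A[1][0] + B[0][1] = 7 + 0 = 7, A[1][1] + B[1][1] = -3 + -4 = -7) = -7 (attained at k = 1)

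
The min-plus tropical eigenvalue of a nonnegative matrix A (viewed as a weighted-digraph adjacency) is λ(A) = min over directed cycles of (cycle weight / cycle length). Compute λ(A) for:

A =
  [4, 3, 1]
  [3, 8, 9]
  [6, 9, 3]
λ(A) = 3

Enumerate directed cycles and compute their means (weight / length). Sample:
  cycle 0 → 0: weight = 4, length = 1, mean = 4/1 ≈ 4.000
  cycle 1 → 1: weight = 8, length = 1, mean = 8/1 ≈ 8.000
  cycle 2 → 2: weight = 3, length = 1, mean = 3/1 ≈ 3.000
  cycle 0 → 1 → 0: weight = 6, length = 2, mean = 6/2 ≈ 3.000
  cycle 0 → 2 → 0: weight = 7, length = 2, mean = 7/2 ≈ 3.500
  cycle 1 → 0 → 1: weight = 6, length = 2, mean = 6/2 ≈ 3.000
Minimum mean = 3.000, attained e.g. along the cycle 2 → 2 with weight 3 and length 1. So λ(A) = 3/1 = 3.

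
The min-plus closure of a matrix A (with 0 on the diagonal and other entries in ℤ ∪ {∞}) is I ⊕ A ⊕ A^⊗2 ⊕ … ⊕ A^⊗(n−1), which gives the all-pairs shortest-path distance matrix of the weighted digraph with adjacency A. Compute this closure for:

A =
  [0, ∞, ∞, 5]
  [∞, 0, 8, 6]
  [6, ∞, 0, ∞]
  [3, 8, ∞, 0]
Closure =
  [0, 13, 21, 5]
  [9, 0, 8, 6]
  [6, 19, 0, 11]
  [3, 8, 16, 0]

This is the Floyd-Warshall all-pairs shortest-path computation. For each intermediate vertex k = 0, 1, …, 3, update dist[i][j] ← min(dist[i][j], dist[i][k] + dist[k][j]). The final matrix gives, for each (i, j), the minimum total weight of any directed path from i to j (possibly empty when i = j).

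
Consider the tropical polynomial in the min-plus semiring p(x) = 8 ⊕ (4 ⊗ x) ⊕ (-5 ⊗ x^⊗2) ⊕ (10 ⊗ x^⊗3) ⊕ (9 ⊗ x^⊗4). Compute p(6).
p(6) = 7

A tropical monomial a ⊗ x^⊗i evaluates to a + i · x. Evaluating each term at x = 6:
  Term 0 contributes 8 + 0 · 6 = 8
  Term 1 contributes 4 + 1 · 6 = 10
  Term 2 contributes -5 + 2 · 6 = 7
  Term 3 contributes 10 + 3 · 6 = 28
  Term 4 contributes 9 + 4 · 6 = 33
p(6) = ⊕ of these = min[8, 10, 7, 28, 33] = 7.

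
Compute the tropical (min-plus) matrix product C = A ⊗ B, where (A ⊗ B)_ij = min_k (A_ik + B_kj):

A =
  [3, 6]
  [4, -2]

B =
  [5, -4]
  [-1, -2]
A ⊗ B =
  [5, -1]
  [-3, -4]

Apply the min-plus product entry-by-entry:
  C[0][0] = min over k of (A[0][0] + B[0][0] = 3 + 5 = 8, A[0][1] + B[1][0] = 6 + -1 = 5) = 5 (attained at k = 1)
  C[0][1] = min over k of (A[0][0] + B[0][1] = 3 + -4 = -1, A[0][1] + B[1][1] = 6 + -2 = 4) = -1 (attained at k = 0)
  C[1][0] = min over k of (A[1][0] + B[0][0] = 4 + 5 = 9, A[1][1] + B[1][0] = -2 + -1 = -3) = -3 (attained at k = 1)
  C[1][1] = min over k of (A[1][0] + B[0][1] = 4 + -4 = 0, A[1][1] + B[1][1] = -2 + -2 = -4) = -4 (attained at k = 1)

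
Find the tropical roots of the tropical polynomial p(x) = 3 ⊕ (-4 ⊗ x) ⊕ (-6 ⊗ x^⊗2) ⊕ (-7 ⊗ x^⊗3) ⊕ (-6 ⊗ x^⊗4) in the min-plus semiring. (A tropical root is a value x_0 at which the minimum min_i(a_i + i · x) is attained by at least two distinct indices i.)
Roots: {-1, 1, 2, 7}

Each tropical root is a break point of the lower envelope of the lines y = a_i + i · x (there are 5 lines, with slopes 0, 1, ..., 4). Only the lines that attain the minimum somewhere contribute to roots; other lines are dominated. Here the surviving (envelope) indices are i = 4, i = 3, i = 2, i = 1, i = 0.
Intersections between consecutive envelope lines give the roots: for adjacent envelope indices i < j the intersection is x = (a_i − a_j) / (j − i). Reading off the sorted break points: {-1, 1, 2, 7}.
Verification: at each break x_0, at least two indices attain the minimum of min_i(a_i + i · x_0).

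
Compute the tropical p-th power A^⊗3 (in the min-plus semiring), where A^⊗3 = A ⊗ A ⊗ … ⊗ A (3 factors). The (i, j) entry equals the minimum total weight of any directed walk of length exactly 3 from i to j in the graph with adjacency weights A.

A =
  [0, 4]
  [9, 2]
A^⊗3 =
  [0, 4]
  [9, 6]

Each entry (A^⊗3)_ij equals the minimum over all length-3 walks i = v_0 → v_1 → … → v_3 = j of Σ_t A[v_t][v_{t+1}]. For example, for (i, j) = (0, 1) we minimise over 4 possible intermediate vertex sequences; the minimum is 4, attained along the walk 0 → 0 → 0 → 1.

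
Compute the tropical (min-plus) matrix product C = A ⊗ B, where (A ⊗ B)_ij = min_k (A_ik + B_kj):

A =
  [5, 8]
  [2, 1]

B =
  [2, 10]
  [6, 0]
A ⊗ B =
  [7, 8]
  [4, 1]

Apply the min-plus product entry-by-entry:
  C[0][0] = min over k of (A[0][0] + B[0][0] = 5 + 2 = 7, A[0][1] + B[1][0] = 8 + 6 = 14) = 7 (attained at k = 0)
  C[0][1] = min over k of (A[0][0] + B[0][1] = 5 + 10 = 15, A[0][1] + B[1][1] = 8 + 0 = 8) = 8 (attained at k = 1)
  C[1][0] = min over k of (A[1][0] + B[0][0] = 2 + 2 = 4, A[1][1] + B[1][0] = 1 + 6 = 7) = 4 (attained at k = 0)
  C[1][1] = min over k of (A[1][0] + B[0][1] = 2 + 10 = 12, A[1][1] + B[1][1] = 1 + 0 = 1) = 1 (attained at k = 1)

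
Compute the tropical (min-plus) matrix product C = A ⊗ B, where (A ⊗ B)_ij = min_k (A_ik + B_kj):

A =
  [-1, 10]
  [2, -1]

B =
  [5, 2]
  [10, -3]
A ⊗ B =
  [4, 1]
  [7, -4]

Apply the min-plus product entry-by-entry:
  C[0][0] = min over k of (A[0][0] + B[0][0] = -1 + 5 = 4, A[0][1] + B[1][0] = 10 + 10 = 20) = 4 (attained at k = 0)
  C[0][1] = min over k of (A[0][0] + B[0][1] = -1 + 2 = 1, A[0][1] + B[1][1] = 10 + -3 = 7) = 1 (attained at k = 0)
  C[1][0] = min over k of (A[1][0] + B[0][0] = 2 + 5 = 7, A[1][1] + B[1][0] = -1 + 10 = 9) = 7 (attained at k = 0)
  C[1][1] = min over k of (A[1][0] + B[0][1] = 2 + 2 = 4, A[1][1] + B[1][1] = -1 + -3 = -4) = -4 (attained at k = 1)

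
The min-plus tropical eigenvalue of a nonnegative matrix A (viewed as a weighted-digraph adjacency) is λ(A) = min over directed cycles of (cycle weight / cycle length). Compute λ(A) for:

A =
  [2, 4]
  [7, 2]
λ(A) = 2

Enumerate directed cycles and compute their means (weight / length). Sample:
  cycle 0 → 0: weight = 2, length = 1, mean = 2/1 ≈ 2.000
  cycle 1 → 1: weight = 2, length = 1, mean = 2/1 ≈ 2.000
  cycle 0 → 1 → 0: weight = 11, length = 2, mean = 11/2 ≈ 5.500
  cycle 1 → 0 → 1: weight = 11, length = 2, mean = 11/2 ≈ 5.500
Minimum mean = 2.000, attained e.g. along the cycle 0 → 0 with weight 2 and length 1. So λ(A) = 2/1 = 2.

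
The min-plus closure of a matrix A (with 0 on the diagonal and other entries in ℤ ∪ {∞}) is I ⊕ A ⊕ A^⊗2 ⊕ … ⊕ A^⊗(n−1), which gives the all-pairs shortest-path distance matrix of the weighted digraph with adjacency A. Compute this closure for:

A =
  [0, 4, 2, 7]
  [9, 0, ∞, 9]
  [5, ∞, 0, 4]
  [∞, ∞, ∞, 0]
Closure =
  [0, 4, 2, 6]
  [9, 0, 11, 9]
  [5, 9, 0, 4]
  [∞, ∞, ∞, 0]

This is the Floyd-Warshall all-pairs shortest-path computation. For each intermediate vertex k = 0, 1, …, 3, update dist[i][j] ← min(dist[i][j], dist[i][k] + dist[k][j]). The final matrix gives, for each (i, j), the minimum total weight of any directed path from i to j (possibly empty when i = j).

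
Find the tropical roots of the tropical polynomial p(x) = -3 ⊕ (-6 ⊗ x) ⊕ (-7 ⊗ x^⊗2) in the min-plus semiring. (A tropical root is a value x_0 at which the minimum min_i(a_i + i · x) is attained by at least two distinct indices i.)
Roots: {1, 3}

Each tropical root is a break point of the lower envelope of the lines y = a_i + i · x (there are 3 lines, with slopes 0, 1, ..., 2). Only the lines that attain the minimum somewhere contribute to roots; other lines are dominated. Here the surviving (envelope) indices are i = 2, i = 1, i = 0.
Intersections between consecutive envelope lines give the roots: for adjacent envelope indices i < j the intersection is x = (a_i − a_j) / (j − i). Reading off the sorted break points: {1, 3}.
Verification: at each break x_0, at least two indices attain the minimum of min_i(a_i + i · x_0).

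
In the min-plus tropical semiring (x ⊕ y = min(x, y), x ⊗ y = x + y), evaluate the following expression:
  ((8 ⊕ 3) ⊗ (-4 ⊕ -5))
((8 ⊕ 3) ⊗ (-4 ⊕ -5)) = -2

Expand innermost to outermost. Recall ⊕ takes the minimum of its arguments and ⊗ takes their sum. Working out the expression ((8 ⊕ 3) ⊗ (-4 ⊕ -5)) gives -2.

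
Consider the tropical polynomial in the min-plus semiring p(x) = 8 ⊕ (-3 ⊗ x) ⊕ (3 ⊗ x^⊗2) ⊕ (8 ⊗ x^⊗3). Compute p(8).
p(8) = 5

A tropical monomial a ⊗ x^⊗i evaluates to a + i · x. Evaluating each term at x = 8:
  Term 0 contributes 8 + 0 · 8 = 8
  Term 1 contributes -3 + 1 · 8 = 5
  Term 2 contributes 3 + 2 · 8 = 19
  Term 3 contributes 8 + 3 · 8 = 32
p(8) = ⊕ of these = min[8, 5, 19, 32] = 5.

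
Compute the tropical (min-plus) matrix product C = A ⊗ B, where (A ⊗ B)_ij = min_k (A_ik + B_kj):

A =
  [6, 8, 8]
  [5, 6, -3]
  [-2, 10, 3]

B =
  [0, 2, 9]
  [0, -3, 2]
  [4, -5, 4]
A ⊗ B =
  [6, 3, 10]
  [1, -8, 1]
  [-2, -2, 7]

Apply the min-plus product entry-by-entry:
  C[0][0] = min over k of (A[0][0] + B[0][0] = 6 + 0 = 6, A[0][1] + B[1][0] = 8 + 0 = 8, A[0][2] + B[2][0] = 8 + 4 = 12) = 6 (attained at k = 0)
  C[0][1] = min over k of (A[0][0] + B[0][1] = 6 + 2 = 8, A[0][1] + B[1][1] = 8 + -3 = 5, A[0][2] + B[2][1] = 8 + -5 = 3) = 3 (attained at k = 2)
  C[0][2] = min over k of (A[0][0] + B[0][2] = 6 + 9 = 15, A[0][1] + B[1][2] = 8 + 2 = 10, A[0][2] + B[2][2] = 8 + 4 = 12) = 10 (attained at k = 1)
  C[1][0] = min over k of (A[1][0] + B[0][0] = 5 + 0 = 5, A[1][1] + B[1][0] = 6 + 0 = 6, A[1][2] + B[2][0] = -3 + 4 = 1) = 1 (attained at k = 2)
  C[1][1] = min over k of (A[1][0] + B[0][1] = 5 + 2 = 7, A[1][1] + B[1][1] = 6 + -3 = 3, A[1][2] + B[2][1] = -3 + -5 = -8) = -8 (attained at k = 2)
  C[1][2] = min over k of (A[1][0] + B[0][2] = 5 + 9 = 14, A[1][1] + B[1][2] = 6 + 2 = 8, A[1][2] + B[2][2] = -3 + 4 = 1) = 1 (attained at k = 2)
  C[2][0] = min over k of (A[2][0] + B[0][0] = -2 + 0 = -2, A[2][1] + B[1][0] = 10 + 0 = 10, A[2][2] + B[2][0] = 3 + 4 = 7) = -2 (attained at k = 0)
  C[2][1] = min over k of (A[2][0] + B[0][1] = -2 + 2 = 0, A[2][1] + B[1][1] = 10 + -3 = 7, A[2][2] + B[2][1] = 3 + -5 = -2) = -2 (attained at k = 2)
  C[2][2] = min over k of (A[2][0] + B[0][2] = -2 + 9 = 7, A[2][1] + B[1][2] = 10 + 2 = 12, A[2][2] + B[2][2] = 3 + 4 = 7) = 7 (attained at k = 0)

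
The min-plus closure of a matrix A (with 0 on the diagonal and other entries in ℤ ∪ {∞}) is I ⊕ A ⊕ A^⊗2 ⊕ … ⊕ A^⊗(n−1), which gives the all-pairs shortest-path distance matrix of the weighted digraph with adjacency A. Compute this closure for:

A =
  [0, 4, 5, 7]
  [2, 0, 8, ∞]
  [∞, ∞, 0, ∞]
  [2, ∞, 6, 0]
Closure =
  [0, 4, 5, 7]
  [2, 0, 7, 9]
  [∞, ∞, 0, ∞]
  [2, 6, 6, 0]

This is the Floyd-Warshall all-pairs shortest-path computation. For each intermediate vertex k = 0, 1, …, 3, update dist[i][j] ← min(dist[i][j], dist[i][k] + dist[k][j]). The final matrix gives, for each (i, j), the minimum total weight of any directed path from i to j (possibly empty when i = j).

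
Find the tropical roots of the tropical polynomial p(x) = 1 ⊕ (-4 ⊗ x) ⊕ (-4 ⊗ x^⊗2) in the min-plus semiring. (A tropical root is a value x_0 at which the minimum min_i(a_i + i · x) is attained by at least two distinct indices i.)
Roots: {0, 5}

Each tropical root is a break point of the lower envelope of the lines y = a_i + i · x (there are 3 lines, with slopes 0, 1, ..., 2). Only the lines that attain the minimum somewhere contribute to roots; other lines are dominated. Here the surviving (envelope) indices are i = 2, i = 1, i = 0.
Intersections between consecutive envelope lines give the roots: for adjacent envelope indices i < j the intersection is x = (a_i − a_j) / (j − i). Reading off the sorted break points: {0, 5}.
Verification: at each break x_0, at least two indices attain the minimum of min_i(a_i + i · x_0).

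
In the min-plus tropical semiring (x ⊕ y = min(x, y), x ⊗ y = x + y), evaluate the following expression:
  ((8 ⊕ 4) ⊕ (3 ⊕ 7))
((8 ⊕ 4) ⊕ (3 ⊕ 7)) = 3

Expand innermost to outermost. Recall ⊕ takes the minimum of its arguments and ⊗ takes their sum. Working out the expression ((8 ⊕ 4) ⊕ (3 ⊕ 7)) gives 3.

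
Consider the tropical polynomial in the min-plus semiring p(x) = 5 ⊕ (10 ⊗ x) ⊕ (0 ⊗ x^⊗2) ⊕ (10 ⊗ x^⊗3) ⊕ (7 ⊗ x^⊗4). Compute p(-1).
p(-1) = -2

A tropical monomial a ⊗ x^⊗i evaluates to a + i · x. Evaluating each term at x = -1:
  Term 0 contributes 5 + 0 · -1 = 5
  Term 1 contributes 10 + 1 · -1 = 9
  Term 2 contributes 0 + 2 · -1 = -2
  Term 3 contributes 10 + 3 · -1 = 7
  Term 4 contributes 7 + 4 · -1 = 3
p(-1) = ⊕ of these = min[5, 9, -2, 7, 3] = -2.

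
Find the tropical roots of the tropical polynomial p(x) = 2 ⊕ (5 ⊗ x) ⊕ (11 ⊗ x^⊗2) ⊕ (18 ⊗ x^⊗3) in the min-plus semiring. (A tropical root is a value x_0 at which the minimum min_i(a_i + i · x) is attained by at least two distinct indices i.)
Roots: {-7, -6, -3}

Each tropical root is a break point of the lower envelope of the lines y = a_i + i · x (there are 4 lines, with slopes 0, 1, ..., 3). Only the lines that attain the minimum somewhere contribute to roots; other lines are dominated. Here the surviving (envelope) indices are i = 3, i = 2, i = 1, i = 0.
Intersections between consecutive envelope lines give the roots: for adjacent envelope indices i < j the intersection is x = (a_i − a_j) / (j − i). Reading off the sorted break points: {-7, -6, -3}.
Verification: at each break x_0, at least two indices attain the minimum of min_i(a_i + i · x_0).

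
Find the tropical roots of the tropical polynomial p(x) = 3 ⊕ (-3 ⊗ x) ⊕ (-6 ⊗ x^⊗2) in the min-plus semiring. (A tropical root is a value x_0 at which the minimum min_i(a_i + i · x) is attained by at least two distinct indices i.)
Roots: {3, 6}

Each tropical root is a break point of the lower envelope of the lines y = a_i + i · x (there are 3 lines, with slopes 0, 1, ..., 2). Only the lines that attain the minimum somewhere contribute to roots; other lines are dominated. Here the surviving (envelope) indices are i = 2, i = 1, i = 0.
Intersections between consecutive envelope lines give the roots: for adjacent envelope indices i < j the intersection is x = (a_i − a_j) / (j − i). Reading off the sorted break points: {3, 6}.
Verification: at each break x_0, at least two indices attain the minimum of min_i(a_i + i · x_0).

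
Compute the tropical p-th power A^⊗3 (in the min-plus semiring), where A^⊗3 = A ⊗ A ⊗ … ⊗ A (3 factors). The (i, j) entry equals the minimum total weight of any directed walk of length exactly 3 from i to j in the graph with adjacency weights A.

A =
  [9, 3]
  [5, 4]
A^⊗3 =
  [12, 11]
  [13, 12]

Each entry (A^⊗3)_ij equals the minimum over all length-3 walks i = v_0 → v_1 → … → v_3 = j of Σ_t A[v_t][v_{t+1}]. For example, for (i, j) = (0, 1) we minimise over 4 possible intermediate vertex sequences; the minimum is 11, attained along the walk 0 → 1 → 0 → 1.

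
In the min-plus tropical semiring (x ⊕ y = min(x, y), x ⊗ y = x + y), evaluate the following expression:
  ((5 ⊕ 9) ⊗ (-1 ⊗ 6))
((5 ⊕ 9) ⊗ (-1 ⊗ 6)) = 10

Expand innermost to outermost. Recall ⊕ takes the minimum of its arguments and ⊗ takes their sum. Working out the expression ((5 ⊕ 9) ⊗ (-1 ⊗ 6)) gives 10.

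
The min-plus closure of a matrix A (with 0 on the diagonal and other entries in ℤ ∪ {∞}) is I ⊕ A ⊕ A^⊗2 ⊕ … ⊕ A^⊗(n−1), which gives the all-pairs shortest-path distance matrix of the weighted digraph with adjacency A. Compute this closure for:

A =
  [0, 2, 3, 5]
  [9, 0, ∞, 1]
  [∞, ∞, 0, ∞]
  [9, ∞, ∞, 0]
Closure =
  [0, 2, 3, 3]
  [9, 0, 12, 1]
  [∞, ∞, 0, ∞]
  [9, 11, 12, 0]

This is the Floyd-Warshall all-pairs shortest-path computation. For each intermediate vertex k = 0, 1, …, 3, update dist[i][j] ← min(dist[i][j], dist[i][k] + dist[k][j]). The final matrix gives, for each (i, j), the minimum total weight of any directed path from i to j (possibly empty when i = j).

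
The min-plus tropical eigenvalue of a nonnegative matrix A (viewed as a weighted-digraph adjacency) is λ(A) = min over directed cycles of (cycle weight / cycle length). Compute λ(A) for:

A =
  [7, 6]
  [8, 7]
λ(A) = 7

Enumerate directed cycles and compute their means (weight / length). Sample:
  cycle 0 → 0: weight = 7, length = 1, mean = 7/1 ≈ 7.000
  cycle 1 → 1: weight = 7, length = 1, mean = 7/1 ≈ 7.000
  cycle 0 → 1 → 0: weight = 14, length = 2, mean = 14/2 ≈ 7.000
  cycle 1 → 0 → 1: weight = 14, length = 2, mean = 14/2 ≈ 7.000
Minimum mean = 7.000, attained e.g. along the cycle 0 → 0 with weight 7 and length 1. So λ(A) = 7/1 = 7.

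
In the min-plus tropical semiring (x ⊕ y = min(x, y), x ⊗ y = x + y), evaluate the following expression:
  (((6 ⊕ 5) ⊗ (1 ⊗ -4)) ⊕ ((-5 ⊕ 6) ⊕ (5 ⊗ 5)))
(((6 ⊕ 5) ⊗ (1 ⊗ -4)) ⊕ ((-5 ⊕ 6) ⊕ (5 ⊗ 5))) = -5

Expand innermost to outermost. Recall ⊕ takes the minimum of its arguments and ⊗ takes their sum. Working out the expression (((6 ⊕ 5) ⊗ (1 ⊗ -4)) ⊕ ((-5 ⊕ 6) ⊕ (5 ⊗ 5))) gives -5.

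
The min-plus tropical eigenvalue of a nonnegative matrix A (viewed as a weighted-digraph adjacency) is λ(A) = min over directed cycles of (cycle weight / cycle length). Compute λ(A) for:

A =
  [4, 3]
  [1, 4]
λ(A) = 2

Enumerate directed cycles and compute their means (weight / length). Sample:
  cycle 0 → 0: weight = 4, length = 1, mean = 4/1 ≈ 4.000
  cycle 1 → 1: weight = 4, length = 1, mean = 4/1 ≈ 4.000
  cycle 0 → 1 → 0: weight = 4, length = 2, mean = 4/2 ≈ 2.000
  cycle 1 → 0 → 1: weight = 4, length = 2, mean = 4/2 ≈ 2.000
Minimum mean = 2.000, attained e.g. along the cycle 0 → 1 → 0 with weight 4 and length 2. So λ(A) = 4/2 = 2.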